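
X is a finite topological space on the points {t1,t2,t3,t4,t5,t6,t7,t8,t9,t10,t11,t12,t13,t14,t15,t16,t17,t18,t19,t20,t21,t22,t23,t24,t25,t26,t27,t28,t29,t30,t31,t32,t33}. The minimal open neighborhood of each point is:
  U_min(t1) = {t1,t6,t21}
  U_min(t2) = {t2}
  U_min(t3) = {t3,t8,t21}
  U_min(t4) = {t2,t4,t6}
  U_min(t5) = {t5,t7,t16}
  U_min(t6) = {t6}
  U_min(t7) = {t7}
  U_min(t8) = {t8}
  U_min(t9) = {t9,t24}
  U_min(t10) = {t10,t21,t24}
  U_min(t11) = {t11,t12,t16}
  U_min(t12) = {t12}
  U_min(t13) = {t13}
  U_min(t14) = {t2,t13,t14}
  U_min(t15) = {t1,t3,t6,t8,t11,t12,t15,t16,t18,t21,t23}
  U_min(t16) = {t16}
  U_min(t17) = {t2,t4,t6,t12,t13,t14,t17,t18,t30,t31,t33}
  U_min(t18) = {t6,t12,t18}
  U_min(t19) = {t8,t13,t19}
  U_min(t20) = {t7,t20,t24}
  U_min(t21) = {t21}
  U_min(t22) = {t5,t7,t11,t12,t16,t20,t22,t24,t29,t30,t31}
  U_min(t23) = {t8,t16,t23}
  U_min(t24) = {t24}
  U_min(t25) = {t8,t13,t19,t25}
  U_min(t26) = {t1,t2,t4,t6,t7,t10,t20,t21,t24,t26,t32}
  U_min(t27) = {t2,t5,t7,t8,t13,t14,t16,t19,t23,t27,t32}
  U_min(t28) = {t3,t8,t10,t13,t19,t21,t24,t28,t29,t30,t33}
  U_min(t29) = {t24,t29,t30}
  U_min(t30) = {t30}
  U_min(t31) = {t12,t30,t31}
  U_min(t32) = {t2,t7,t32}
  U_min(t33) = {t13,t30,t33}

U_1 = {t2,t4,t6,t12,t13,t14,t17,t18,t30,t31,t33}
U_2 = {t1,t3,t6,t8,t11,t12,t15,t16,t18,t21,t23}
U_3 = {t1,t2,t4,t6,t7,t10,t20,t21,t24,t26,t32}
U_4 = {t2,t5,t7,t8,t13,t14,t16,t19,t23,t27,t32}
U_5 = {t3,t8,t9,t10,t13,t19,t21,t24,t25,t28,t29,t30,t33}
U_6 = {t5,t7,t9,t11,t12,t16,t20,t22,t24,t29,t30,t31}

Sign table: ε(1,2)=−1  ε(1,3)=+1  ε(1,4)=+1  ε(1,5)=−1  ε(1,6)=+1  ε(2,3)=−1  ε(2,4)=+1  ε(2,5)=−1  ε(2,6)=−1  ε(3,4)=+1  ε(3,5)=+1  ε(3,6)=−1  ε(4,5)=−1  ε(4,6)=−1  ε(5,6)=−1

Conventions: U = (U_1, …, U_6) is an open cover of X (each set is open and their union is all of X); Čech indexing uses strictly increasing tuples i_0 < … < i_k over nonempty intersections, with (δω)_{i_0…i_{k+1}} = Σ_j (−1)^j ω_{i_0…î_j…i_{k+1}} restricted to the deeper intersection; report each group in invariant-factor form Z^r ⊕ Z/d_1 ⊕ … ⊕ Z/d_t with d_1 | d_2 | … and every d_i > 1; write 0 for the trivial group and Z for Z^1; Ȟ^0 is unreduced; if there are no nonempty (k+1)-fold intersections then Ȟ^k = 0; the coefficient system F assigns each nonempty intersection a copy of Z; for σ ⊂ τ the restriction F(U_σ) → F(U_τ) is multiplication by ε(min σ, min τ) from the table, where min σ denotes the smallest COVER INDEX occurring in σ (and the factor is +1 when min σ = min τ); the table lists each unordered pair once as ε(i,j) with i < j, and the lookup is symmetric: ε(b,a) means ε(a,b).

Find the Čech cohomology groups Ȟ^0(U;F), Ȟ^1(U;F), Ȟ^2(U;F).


intersection data:
  U12={t6,t12,t18} U13={t2,t4,t6} U14={t2,t13,t14} U15={t13,t30,t33} U16={t12,t30,t31} U23={t1,t6,t21} U24={t8,t16,t23} U25={t3,t8,t21} U26={t11,t12,t16} U34={t2,t7,t32} U35={t10,t21,t24} U36={t7,t20,t24} U45={t8,t13,t19} U46={t5,t7,t16} U56={t9,t24,t29,t30}
  U123={t6} U126={t12} U134={t2} U145={t13} U156={t30} U235={t21} U245={t8} U246={t16} U346={t7} U356={t24}
C dims 6,15,10; δ0: rk 6, SNF 1^5·2; δ1: rk 9, SNF 1^9
Ȟ^0 = (6 − 6) − 0 = 0, so Ȟ^0 ≅ 0
Ȟ^1 = (15 − 9) − 6 = 0 plus torsion [2], so Ȟ^1 ≅ Z/2
Ȟ^2 = (10 − 0) − 9 = 1, so Ȟ^2 ≅ Z

Ȟ^0 = 0, Ȟ^1 = Z/2 and Ȟ^2 = Z


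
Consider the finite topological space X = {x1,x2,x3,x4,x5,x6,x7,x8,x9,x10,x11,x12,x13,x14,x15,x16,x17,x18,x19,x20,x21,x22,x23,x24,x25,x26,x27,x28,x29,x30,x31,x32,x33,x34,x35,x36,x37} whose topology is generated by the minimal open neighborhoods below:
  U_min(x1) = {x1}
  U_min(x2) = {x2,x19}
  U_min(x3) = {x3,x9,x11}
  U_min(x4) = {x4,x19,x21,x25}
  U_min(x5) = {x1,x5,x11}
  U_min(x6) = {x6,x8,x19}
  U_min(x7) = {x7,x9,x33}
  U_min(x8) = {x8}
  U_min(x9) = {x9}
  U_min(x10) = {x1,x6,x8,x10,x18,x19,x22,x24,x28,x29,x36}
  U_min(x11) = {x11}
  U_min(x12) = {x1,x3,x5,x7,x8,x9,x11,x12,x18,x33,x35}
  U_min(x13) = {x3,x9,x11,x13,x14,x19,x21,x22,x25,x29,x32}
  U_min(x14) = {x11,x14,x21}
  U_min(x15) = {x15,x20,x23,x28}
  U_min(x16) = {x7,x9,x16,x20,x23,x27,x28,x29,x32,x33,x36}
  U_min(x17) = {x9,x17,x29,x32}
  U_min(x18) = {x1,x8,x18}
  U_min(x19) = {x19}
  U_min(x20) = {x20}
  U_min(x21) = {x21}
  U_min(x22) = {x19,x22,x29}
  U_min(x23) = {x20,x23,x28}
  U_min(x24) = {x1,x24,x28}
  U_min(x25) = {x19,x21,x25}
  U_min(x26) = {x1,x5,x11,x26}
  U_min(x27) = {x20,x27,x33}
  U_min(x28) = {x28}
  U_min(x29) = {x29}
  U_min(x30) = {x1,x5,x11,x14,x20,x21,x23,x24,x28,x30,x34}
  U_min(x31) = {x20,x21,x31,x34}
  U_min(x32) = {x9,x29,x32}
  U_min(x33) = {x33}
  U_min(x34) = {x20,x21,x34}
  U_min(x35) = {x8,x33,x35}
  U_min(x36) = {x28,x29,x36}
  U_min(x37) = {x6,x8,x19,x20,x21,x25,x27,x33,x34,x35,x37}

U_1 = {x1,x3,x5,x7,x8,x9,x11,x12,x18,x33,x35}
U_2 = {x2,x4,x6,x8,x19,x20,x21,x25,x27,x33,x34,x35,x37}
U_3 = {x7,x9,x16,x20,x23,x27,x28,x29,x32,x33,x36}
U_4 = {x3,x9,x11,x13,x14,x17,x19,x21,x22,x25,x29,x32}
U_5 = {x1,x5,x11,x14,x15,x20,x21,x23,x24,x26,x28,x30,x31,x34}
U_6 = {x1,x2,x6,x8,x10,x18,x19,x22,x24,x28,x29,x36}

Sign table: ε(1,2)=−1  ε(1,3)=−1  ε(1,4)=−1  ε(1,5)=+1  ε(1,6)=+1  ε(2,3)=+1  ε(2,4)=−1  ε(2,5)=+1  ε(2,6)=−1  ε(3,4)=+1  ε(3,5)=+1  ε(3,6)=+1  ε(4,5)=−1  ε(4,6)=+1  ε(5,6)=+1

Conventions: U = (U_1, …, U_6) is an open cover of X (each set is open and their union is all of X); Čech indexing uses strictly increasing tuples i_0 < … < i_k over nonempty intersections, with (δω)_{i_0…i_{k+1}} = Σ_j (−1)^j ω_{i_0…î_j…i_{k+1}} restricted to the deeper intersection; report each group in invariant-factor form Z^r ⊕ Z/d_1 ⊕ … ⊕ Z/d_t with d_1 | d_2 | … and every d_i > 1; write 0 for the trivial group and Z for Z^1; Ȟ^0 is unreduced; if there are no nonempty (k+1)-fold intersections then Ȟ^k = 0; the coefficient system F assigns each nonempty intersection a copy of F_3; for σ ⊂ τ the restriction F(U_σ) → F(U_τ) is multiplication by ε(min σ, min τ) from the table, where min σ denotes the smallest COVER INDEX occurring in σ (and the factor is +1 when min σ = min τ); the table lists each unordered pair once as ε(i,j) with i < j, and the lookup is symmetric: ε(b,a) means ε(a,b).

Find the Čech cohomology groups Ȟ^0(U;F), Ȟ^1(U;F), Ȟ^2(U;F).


nerve of the cover:
  U12={x8,x33,x35} U13={x7,x9,x33} U14={x3,x9,x11} U15={x1,x5,x11} U16={x1,x8,x18} U23={x20,x27,x33} U24={x19,x21,x25} U25={x20,x21,x34} U26={x2,x6,x8,x19} U34={x9,x29,x32} U35={x20,x23,x28} U36={x28,x29,x36} U45={x11,x14,x21} U46={x19,x22,x29} U56={x1,x24,x28}
  U123={x33} U126={x8} U134={x9} U145={x11} U156={x1} U235={x20} U245={x21} U246={x19} U346={x29} U356={x28}
C dims 6,15,10; δ0: rk_F3 6; δ1: rk_F3 9
Ȟ^0 = (6 − 6) − 0 = 0, so Ȟ^0 ≅ 0
Ȟ^1 = (15 − 9) − 6 = 0, so Ȟ^1 ≅ 0
Ȟ^2 = (10 − 0) − 9 = 1, so Ȟ^2 ≅ Z/3

Ȟ^0(U;F) ≅ 0, Ȟ^1(U;F) ≅ 0, Ȟ^2(U;F) ≅ Z/3


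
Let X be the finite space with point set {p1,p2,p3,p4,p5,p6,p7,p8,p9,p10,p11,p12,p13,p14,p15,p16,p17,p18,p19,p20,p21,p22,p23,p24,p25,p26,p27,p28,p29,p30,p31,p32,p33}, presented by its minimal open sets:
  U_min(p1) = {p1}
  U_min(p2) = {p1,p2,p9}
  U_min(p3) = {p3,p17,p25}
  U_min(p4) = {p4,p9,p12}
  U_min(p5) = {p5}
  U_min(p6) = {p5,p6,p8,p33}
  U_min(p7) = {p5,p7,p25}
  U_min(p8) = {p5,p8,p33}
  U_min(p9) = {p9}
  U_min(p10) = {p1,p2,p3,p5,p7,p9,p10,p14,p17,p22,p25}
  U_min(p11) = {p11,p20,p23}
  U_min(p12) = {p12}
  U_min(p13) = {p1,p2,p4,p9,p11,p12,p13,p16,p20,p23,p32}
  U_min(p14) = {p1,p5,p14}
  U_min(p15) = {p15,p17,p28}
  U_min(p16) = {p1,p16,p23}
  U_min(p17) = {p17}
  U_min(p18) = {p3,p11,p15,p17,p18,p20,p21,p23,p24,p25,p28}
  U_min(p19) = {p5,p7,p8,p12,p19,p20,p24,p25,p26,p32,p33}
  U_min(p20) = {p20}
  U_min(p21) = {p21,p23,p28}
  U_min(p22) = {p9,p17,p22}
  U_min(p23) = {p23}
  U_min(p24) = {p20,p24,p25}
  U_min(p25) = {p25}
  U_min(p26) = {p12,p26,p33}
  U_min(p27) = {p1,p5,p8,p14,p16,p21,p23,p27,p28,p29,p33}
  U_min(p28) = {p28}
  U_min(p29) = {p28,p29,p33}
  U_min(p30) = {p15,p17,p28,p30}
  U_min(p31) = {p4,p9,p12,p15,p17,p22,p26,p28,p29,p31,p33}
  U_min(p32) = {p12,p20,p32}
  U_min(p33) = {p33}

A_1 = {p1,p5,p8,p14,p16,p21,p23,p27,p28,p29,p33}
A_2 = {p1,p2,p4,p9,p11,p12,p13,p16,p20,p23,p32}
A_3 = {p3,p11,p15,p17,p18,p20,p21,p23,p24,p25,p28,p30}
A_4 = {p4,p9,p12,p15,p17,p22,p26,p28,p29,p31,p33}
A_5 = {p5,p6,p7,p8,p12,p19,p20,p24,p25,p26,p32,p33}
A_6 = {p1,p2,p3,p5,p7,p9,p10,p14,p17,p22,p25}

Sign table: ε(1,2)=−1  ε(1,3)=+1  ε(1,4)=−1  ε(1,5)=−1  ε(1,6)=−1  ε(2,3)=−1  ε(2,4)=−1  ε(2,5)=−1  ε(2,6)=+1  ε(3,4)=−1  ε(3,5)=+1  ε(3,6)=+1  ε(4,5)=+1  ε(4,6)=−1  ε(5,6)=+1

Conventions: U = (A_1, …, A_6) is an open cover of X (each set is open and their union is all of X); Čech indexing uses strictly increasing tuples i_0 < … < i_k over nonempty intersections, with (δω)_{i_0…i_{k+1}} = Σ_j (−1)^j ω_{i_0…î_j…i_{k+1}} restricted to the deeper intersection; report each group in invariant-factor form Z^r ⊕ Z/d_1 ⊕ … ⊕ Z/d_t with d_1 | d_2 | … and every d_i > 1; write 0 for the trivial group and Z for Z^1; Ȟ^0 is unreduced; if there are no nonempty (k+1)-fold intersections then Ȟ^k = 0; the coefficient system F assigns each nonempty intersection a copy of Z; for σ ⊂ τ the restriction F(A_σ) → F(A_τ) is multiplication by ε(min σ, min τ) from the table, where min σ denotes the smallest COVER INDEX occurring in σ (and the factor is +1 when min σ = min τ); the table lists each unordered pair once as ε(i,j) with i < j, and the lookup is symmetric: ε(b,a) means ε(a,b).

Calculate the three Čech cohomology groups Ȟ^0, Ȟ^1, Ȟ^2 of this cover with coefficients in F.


nonempty intersections:
  A12={p1,p16,p23} A13={p21,p23,p28} A14={p28,p29,p33} A15={p5,p8,p33} A16={p1,p5,p14} A23={p11,p20,p23} A24={p4,p9,p12} A25={p12,p20,p32} A26={p1,p2,p9} A34={p15,p17,p28} A35={p20,p24,p25} A36={p3,p17,p25} A45={p12,p26,p33} A46={p9,p17,p22} A56={p5,p7,p25}
  A123={p23} A126={p1} A134={p28} A145={p33} A156={p5} A235={p20} A245={p12} A246={p9} A346={p17} A356={p25}
C dims 6,15,10; δ0: rk 6, SNF 1^5·2; δ1: rk 9, SNF 1^9
Ȟ^0: (6−6)−0=0 ⇒ 0
Ȟ^1: (15−9)−6=0 plus torsion [2] ⇒ Z/2
Ȟ^2: (10−0)−9=1 ⇒ Z

Ȟ^0 ≅ 0,  Ȟ^1 ≅ Z/2,  Ȟ^2 ≅ Z


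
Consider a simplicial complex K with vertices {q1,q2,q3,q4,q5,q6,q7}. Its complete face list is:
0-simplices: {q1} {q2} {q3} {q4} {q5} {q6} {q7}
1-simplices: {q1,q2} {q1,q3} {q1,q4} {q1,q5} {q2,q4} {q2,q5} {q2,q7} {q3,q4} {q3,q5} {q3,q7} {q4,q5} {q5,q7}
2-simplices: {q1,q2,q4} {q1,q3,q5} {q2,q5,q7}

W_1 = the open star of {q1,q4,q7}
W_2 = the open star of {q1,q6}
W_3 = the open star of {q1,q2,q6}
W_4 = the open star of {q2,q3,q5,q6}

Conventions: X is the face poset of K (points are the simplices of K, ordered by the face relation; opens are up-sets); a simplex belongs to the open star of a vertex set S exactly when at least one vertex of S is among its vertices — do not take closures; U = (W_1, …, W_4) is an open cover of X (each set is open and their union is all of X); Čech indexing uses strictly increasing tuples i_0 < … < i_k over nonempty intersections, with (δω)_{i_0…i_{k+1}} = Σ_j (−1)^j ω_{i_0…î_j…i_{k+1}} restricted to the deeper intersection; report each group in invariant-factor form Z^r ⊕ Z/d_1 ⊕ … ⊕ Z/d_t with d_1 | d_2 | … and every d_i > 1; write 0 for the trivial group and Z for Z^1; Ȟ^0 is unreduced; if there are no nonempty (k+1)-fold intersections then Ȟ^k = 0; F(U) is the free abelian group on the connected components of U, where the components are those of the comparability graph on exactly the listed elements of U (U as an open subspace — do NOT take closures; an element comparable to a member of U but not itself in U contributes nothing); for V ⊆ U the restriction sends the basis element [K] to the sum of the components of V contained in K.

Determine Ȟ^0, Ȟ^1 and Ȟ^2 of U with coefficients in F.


Ȟ^0(U;F) ≅ Z^2, Ȟ^1(U;F) ≅ Z^4 and Ȟ^2(U;F) ≅ 0

intersection data:
  W1={{q1},{q4},{q7},{q1,q2},{q1,q3},{q1,q4},{q1,q5},{q2,q4},{q2,q7},{q3,q4},{q3,q7},{q4,q5},{q5,q7},{q1,q2,q4},{q1,q3,q5},{q2,q5,q7}} W2={{q1},{q6},{q1,q2},{q1,q3},{q1,q4},{q1,q5},{q1,q2,q4},{q1,q3,q5}} W3={{q1},{q2},{q6},{q1,q2},{q1,q3},{q1,q4},{q1,q5},{q2,q4},{q2,q5},{q2,q7},{q1,q2,q4},{q1,q3,q5},{q2,q5,q7}} W4={{q2},{q3},{q5},{q6},{q1,q2},{q1,q3},{q1,q5},{q2,q4},{q2,q5},{q2,q7},{q3,q4},{q3,q5},{q3,q7},{q4,q5},{q5,q7},{q1,q2,q4},{q1,q3,q5},{q2,q5,q7}}
  W12={{q1},{q1,q2},{q1,q3},{q1,q4},{q1,q5},{q1,q2,q4},{q1,q3,q5}} W13={{q1},{q1,q2},{q1,q3},{q1,q4},{q1,q5},{q2,q4},{q2,q7},{q1,q2,q4},{q1,q3,q5},{q2,q5,q7}} W14={{q1,q2},{q1,q3},{q1,q5},{q2,q4},{q2,q7},{q3,q4},{q3,q7},{q4,q5},{q5,q7},{q1,q2,q4},{q1,q3,q5},{q2,q5,q7}} W23={{q1},{q6},{q1,q2},{q1,q3},{q1,q4},{q1,q5},{q1,q2,q4},{q1,q3,q5}} W24={{q6},{q1,q2},{q1,q3},{q1,q5},{q1,q2,q4},{q1,q3,q5}} W34={{q2},{q6},{q1,q2},{q1,q3},{q1,q5},{q2,q4},{q2,q5},{q2,q7},{q1,q2,q4},{q1,q3,q5},{q2,q5,q7}}
  W123={{q1},{q1,q2},{q1,q3},{q1,q4},{q1,q5},{q1,q2,q4},{q1,q3,q5}} W124={{q1,q2},{q1,q3},{q1,q5},{q1,q2,q4},{q1,q3,q5}} W134={{q1,q2},{q1,q3},{q1,q5},{q2,q4},{q2,q7},{q1,q2,q4},{q1,q3,q5},{q2,q5,q7}} W234={{q6},{q1,q2},{q1,q3},{q1,q5},{q1,q2,q4},{q1,q3,q5}}
  W1234={{q1,q2},{q1,q3},{q1,q5},{q1,q2,q4},{q1,q3,q5}}
components per intersection:
  W1: {{q1},{q4},{q1,q2},{q1,q3},{q1,q4},{q1,q5},{q2,q4},{q3,q4},{q4,q5},{q1,q2,q4},{q1,q3,q5}} {{q7},{q2,q7},{q3,q7},{q5,q7},{q2,q5,q7}}
  W2: {{q1},{q1,q2},{q1,q3},{q1,q4},{q1,q5},{q1,q2,q4},{q1,q3,q5}} {{q6}}
  W3: {{q1},{q2},{q1,q2},{q1,q3},{q1,q4},{q1,q5},{q2,q4},{q2,q5},{q2,q7},{q1,q2,q4},{q1,q3,q5},{q2,q5,q7}} {{q6}}
  W4: {{q2},{q3},{q5},{q1,q2},{q1,q3},{q1,q5},{q2,q4},{q2,q5},{q2,q7},{q3,q4},{q3,q5},{q3,q7},{q4,q5},{q5,q7},{q1,q2,q4},{q1,q3,q5},{q2,q5,q7}} {{q6}}
  W12: {{q1},{q1,q2},{q1,q3},{q1,q4},{q1,q5},{q1,q2,q4},{q1,q3,q5}}
  W13: {{q1},{q1,q2},{q1,q3},{q1,q4},{q1,q5},{q2,q4},{q1,q2,q4},{q1,q3,q5}} {{q2,q7},{q2,q5,q7}}
  W14: {{q1,q2},{q2,q4},{q1,q2,q4}} {{q1,q3},{q1,q5},{q1,q3,q5}} {{q2,q7},{q5,q7},{q2,q5,q7}} {{q3,q4}} {{q3,q7}} {{q4,q5}}
  W23: {{q1},{q1,q2},{q1,q3},{q1,q4},{q1,q5},{q1,q2,q4},{q1,q3,q5}} {{q6}}
  W24: {{q6}} {{q1,q2},{q1,q2,q4}} {{q1,q3},{q1,q5},{q1,q3,q5}}
  W34: {{q2},{q1,q2},{q2,q4},{q2,q5},{q2,q7},{q1,q2,q4},{q2,q5,q7}} {{q6}} {{q1,q3},{q1,q5},{q1,q3,q5}}
  W123: {{q1},{q1,q2},{q1,q3},{q1,q4},{q1,q5},{q1,q2,q4},{q1,q3,q5}}
  W124: {{q1,q2},{q1,q2,q4}} {{q1,q3},{q1,q5},{q1,q3,q5}}
  W134: {{q1,q2},{q2,q4},{q1,q2,q4}} {{q1,q3},{q1,q5},{q1,q3,q5}} {{q2,q7},{q2,q5,q7}}
  W234: {{q6}} {{q1,q2},{q1,q2,q4}} {{q1,q3},{q1,q5},{q1,q3,q5}}
  W1234: {{q1,q2},{q1,q2,q4}} {{q1,q3},{q1,q5},{q1,q3,q5}}
C dims 8,17,9,2; δ0: rk 6, SNF 1^6; δ1: rk 7, SNF 1^7; δ2: rk 2, SNF 1^2
Ȟ^0 = (8 − 6) − 0 = 2, so Ȟ^0 ≅ Z^2
Ȟ^1 = (17 − 7) − 6 = 4, so Ȟ^1 ≅ Z^4
Ȟ^2 = (9 − 2) − 7 = 0, so Ȟ^2 ≅ 0


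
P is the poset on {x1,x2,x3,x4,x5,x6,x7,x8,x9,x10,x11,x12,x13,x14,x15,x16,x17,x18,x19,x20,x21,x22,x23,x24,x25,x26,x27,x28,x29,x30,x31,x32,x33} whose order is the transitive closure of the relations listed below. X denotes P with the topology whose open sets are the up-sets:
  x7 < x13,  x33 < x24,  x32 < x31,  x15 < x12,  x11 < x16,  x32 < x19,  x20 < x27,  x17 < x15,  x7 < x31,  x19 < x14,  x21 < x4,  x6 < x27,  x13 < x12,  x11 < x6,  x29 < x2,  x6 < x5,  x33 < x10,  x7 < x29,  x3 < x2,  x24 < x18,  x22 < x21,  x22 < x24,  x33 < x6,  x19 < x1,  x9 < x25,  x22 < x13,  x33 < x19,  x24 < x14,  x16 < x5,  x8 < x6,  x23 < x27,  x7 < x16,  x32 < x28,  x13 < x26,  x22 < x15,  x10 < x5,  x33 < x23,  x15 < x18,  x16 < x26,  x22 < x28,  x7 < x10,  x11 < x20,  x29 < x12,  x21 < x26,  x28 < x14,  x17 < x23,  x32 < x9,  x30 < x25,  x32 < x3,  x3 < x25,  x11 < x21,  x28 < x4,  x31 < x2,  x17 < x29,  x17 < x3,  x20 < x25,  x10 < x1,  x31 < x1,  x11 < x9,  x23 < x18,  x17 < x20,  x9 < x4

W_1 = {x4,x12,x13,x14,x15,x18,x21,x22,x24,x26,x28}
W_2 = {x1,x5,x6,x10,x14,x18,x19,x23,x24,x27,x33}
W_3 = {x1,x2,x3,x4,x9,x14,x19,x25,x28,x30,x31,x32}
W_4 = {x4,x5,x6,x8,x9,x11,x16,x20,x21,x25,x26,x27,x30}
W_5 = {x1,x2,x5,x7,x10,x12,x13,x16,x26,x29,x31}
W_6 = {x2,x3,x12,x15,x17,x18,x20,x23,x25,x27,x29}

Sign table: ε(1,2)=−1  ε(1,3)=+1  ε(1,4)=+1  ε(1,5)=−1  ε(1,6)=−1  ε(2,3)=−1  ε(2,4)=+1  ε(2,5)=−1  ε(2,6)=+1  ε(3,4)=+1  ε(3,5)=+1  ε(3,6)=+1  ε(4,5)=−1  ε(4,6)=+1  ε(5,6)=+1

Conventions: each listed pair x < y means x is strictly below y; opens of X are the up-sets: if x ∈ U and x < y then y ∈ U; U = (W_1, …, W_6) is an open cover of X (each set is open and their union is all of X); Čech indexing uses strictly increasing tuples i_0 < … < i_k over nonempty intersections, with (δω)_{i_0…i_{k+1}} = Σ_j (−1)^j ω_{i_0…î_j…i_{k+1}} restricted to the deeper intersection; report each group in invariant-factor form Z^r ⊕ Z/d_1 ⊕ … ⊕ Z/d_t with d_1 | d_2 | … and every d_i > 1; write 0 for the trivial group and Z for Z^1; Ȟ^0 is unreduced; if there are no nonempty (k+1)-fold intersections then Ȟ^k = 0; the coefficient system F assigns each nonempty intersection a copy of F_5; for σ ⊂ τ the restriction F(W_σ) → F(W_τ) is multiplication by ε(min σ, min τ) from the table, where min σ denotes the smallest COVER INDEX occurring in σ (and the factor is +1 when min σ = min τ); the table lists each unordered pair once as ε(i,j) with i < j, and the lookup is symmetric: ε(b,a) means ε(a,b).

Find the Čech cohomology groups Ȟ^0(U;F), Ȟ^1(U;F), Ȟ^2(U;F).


Ȟ^0 ≅ 0,  Ȟ^1 ≅ 0,  Ȟ^2 ≅ Z/5

intersection data:
  W12={x14,x18,x24} W13={x4,x14,x28} W14={x4,x21,x26} W15={x12,x13,x26} W16={x12,x15,x18} W23={x1,x14,x19} W24={x5,x6,x27} W25={x1,x5,x10} W26={x18,x23,x27} W34={x4,x9,x25,x30} W35={x1,x2,x31} W36={x2,x3,x25} W45={x5,x16,x26} W46={x20,x25,x27} W56={x2,x12,x29}
  W123={x14} W126={x18} W134={x4} W145={x26} W156={x12} W235={x1} W245={x5} W246={x27} W346={x25} W356={x2}
C dims 6,15,10; δ0: rk_F5 6; δ1: rk_F5 9
Ȟ^0 = (6 − 6) − 0 = 0, so Ȟ^0 ≅ 0
Ȟ^1 = (15 − 9) − 6 = 0, so Ȟ^1 ≅ 0
Ȟ^2 = (10 − 0) − 9 = 1, so Ȟ^2 ≅ Z/5


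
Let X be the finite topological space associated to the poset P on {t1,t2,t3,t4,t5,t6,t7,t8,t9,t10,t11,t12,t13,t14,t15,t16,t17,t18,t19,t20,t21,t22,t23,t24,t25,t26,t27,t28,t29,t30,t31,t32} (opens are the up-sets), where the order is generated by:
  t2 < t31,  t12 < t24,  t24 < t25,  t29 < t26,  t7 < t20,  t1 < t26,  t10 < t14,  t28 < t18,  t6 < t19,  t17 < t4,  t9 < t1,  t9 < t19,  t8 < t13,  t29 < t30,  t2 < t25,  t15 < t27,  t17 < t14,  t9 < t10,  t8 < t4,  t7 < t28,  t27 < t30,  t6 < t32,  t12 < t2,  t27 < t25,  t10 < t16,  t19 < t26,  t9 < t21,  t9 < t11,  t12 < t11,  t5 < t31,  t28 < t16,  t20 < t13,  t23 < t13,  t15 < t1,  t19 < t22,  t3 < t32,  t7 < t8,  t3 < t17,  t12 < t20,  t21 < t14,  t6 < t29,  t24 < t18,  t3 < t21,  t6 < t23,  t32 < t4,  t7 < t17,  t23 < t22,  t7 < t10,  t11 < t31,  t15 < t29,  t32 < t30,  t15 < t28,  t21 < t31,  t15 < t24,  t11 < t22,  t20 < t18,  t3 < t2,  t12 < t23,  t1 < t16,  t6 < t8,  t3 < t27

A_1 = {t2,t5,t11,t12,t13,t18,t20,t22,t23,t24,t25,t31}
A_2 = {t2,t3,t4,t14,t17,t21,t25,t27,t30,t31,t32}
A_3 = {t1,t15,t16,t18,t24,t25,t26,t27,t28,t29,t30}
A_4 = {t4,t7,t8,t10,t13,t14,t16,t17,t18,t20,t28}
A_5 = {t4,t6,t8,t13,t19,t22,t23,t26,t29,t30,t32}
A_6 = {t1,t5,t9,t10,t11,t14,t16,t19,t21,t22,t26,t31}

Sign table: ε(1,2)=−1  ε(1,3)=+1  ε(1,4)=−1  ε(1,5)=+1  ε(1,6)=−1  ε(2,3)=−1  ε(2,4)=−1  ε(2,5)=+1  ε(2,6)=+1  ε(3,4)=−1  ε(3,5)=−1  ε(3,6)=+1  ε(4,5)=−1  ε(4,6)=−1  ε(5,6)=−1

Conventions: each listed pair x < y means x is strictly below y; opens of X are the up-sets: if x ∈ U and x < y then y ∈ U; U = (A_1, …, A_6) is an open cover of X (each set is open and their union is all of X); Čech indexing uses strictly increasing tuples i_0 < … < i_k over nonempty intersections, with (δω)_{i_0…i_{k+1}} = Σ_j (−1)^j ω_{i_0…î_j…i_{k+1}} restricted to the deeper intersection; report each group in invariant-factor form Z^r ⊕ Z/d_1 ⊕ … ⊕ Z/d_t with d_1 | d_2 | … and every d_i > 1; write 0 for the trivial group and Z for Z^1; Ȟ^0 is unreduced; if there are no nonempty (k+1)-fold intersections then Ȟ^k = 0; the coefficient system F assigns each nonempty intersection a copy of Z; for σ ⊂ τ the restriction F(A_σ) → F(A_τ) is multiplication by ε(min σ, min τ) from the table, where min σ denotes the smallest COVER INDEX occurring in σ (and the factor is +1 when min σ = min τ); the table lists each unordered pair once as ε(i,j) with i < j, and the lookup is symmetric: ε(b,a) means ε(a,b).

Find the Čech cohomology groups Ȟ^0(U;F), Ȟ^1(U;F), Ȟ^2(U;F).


nonempty intersections:
  A12={t2,t25,t31} A13={t18,t24,t25} A14={t13,t18,t20} A15={t13,t22,t23} A16={t5,t11,t22,t31} A23={t25,t27,t30} A24={t4,t14,t17} A25={t4,t30,t32} A26={t14,t21,t31} A34={t16,t18,t28} A35={t26,t29,t30} A36={t1,t16,t26} A45={t4,t8,t13} A46={t10,t14,t16} A56={t19,t22,t26}
  A123={t25} A126={t31} A134={t18} A145={t13} A156={t22} A235={t30} A245={t4} A246={t14} A346={t16} A356={t26}
C dims 6,15,10; δ0: rk 6, SNF 1^5·2; δ1: rk 9, SNF 1^9
Ȟ^0: (6−6)−0=0 ⇒ 0
Ȟ^1: (15−9)−6=0 plus torsion [2] ⇒ Z/2
Ȟ^2: (10−0)−9=1 ⇒ Z

Ȟ^0(U;F) ≅ 0, Ȟ^1(U;F) ≅ Z/2 and Ȟ^2(U;F) ≅ Z


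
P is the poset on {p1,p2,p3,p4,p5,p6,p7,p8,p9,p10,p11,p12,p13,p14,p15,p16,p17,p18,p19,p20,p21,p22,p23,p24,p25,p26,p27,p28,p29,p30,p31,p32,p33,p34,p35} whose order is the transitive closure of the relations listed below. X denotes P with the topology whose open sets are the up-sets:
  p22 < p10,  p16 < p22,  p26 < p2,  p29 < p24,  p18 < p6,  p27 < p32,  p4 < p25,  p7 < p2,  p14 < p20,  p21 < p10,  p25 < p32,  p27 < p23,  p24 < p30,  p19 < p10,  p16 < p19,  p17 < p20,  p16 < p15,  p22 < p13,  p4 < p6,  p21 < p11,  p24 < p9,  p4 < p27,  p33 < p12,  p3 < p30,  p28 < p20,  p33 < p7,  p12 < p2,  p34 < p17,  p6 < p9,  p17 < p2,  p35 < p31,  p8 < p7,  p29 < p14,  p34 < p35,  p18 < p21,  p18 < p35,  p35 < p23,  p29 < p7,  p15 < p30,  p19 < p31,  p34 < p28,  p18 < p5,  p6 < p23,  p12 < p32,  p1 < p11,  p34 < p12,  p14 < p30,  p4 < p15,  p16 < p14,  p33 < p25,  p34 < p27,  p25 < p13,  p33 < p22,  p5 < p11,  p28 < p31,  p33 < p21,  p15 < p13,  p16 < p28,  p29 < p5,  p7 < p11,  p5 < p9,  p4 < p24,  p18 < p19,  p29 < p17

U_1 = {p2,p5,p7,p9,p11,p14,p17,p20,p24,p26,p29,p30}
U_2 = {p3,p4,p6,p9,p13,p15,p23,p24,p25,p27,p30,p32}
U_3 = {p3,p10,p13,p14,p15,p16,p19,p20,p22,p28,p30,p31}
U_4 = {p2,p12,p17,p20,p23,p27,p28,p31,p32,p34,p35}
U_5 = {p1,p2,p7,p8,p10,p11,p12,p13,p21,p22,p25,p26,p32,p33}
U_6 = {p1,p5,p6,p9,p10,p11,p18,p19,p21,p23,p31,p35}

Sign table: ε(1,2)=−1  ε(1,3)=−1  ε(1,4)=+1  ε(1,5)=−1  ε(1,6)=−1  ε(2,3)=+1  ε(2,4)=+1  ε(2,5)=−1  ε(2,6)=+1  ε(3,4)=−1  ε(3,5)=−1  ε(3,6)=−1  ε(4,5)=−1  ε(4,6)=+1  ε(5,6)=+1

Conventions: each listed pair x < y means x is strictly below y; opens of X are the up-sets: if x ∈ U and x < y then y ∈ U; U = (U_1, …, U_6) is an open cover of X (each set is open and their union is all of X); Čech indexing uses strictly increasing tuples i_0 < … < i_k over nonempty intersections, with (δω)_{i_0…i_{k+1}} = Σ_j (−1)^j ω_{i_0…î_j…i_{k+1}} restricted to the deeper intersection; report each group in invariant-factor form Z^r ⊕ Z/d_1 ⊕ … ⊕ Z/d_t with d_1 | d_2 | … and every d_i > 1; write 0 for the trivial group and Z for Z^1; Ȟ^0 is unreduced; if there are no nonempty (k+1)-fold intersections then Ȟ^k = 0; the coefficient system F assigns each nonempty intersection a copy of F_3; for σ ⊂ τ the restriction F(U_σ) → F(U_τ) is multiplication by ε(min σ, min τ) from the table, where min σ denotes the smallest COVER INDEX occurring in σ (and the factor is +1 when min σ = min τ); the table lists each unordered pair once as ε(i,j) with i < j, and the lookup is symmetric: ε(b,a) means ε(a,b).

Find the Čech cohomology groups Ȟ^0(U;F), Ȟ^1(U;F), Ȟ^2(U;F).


nerve simplices:
  U12={p9,p24,p30} U13={p14,p20,p30} U14={p2,p17,p20} U15={p2,p7,p11,p26} U16={p5,p9,p11} U23={p3,p13,p15,p30} U24={p23,p27,p32} U25={p13,p25,p32} U26={p6,p9,p23} U34={p20,p28,p31} U35={p10,p13,p22} U36={p10,p19,p31} U45={p2,p12,p32} U46={p23,p31,p35} U56={p1,p10,p11,p21}
  U123={p30} U126={p9} U134={p20} U145={p2} U156={p11} U235={p13} U245={p32} U246={p23} U346={p31} U356={p10}
C dims 6,15,10; δ0: rk_F3 6; δ1: rk_F3 9
degree 0: 6−6−0 = 0 → Ȟ^0 ≅ 0
degree 1: 15−9−6 = 0 → Ȟ^1 ≅ 0
degree 2: 10−0−9 = 1 → Ȟ^2 ≅ Z/3

Ȟ^0 = 0; Ȟ^1 = 0; Ȟ^2 = Z/3


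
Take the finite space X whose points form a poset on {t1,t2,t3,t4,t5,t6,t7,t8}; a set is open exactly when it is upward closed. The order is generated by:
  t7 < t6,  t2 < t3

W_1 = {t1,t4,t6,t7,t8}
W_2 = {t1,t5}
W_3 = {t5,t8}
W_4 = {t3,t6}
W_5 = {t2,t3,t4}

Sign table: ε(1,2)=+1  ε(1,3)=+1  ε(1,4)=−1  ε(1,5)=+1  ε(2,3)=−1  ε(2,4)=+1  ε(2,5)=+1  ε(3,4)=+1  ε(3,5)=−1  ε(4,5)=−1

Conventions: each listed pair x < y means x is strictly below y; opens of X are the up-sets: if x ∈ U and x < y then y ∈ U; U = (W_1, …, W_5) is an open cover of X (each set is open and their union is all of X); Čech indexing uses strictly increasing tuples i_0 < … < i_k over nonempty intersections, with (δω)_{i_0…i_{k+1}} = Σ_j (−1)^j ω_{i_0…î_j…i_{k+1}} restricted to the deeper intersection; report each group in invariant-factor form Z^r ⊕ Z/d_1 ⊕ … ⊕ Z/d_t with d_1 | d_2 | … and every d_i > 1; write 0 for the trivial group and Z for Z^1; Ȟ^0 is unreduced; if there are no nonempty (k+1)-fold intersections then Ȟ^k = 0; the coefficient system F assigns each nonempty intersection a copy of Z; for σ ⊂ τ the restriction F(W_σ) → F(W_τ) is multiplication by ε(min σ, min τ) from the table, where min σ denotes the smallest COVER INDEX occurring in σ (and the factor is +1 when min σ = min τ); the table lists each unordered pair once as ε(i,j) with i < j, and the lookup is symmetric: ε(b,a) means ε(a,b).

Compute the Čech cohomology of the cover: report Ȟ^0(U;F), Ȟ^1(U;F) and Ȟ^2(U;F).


Ȟ^0 ≅ 0; Ȟ^1 ≅ Z ⊕ Z/2; Ȟ^2 ≅ 0

nerve of the cover:
  W12={t1} W13={t8} W14={t6} W15={t4} W23={t5} W45={t3}
C dims 5,6; δ0: rk 5, SNF 1^4·2
Ȟ^0 = (5 − 5) − 0 = 0, so Ȟ^0 ≅ 0
Ȟ^1 = (6 − 0) − 5 = 1 plus torsion [2], so Ȟ^1 ≅ Z ⊕ Z/2
Ȟ^2 = (0 − 0) − 0 = 0, so Ȟ^2 ≅ 0


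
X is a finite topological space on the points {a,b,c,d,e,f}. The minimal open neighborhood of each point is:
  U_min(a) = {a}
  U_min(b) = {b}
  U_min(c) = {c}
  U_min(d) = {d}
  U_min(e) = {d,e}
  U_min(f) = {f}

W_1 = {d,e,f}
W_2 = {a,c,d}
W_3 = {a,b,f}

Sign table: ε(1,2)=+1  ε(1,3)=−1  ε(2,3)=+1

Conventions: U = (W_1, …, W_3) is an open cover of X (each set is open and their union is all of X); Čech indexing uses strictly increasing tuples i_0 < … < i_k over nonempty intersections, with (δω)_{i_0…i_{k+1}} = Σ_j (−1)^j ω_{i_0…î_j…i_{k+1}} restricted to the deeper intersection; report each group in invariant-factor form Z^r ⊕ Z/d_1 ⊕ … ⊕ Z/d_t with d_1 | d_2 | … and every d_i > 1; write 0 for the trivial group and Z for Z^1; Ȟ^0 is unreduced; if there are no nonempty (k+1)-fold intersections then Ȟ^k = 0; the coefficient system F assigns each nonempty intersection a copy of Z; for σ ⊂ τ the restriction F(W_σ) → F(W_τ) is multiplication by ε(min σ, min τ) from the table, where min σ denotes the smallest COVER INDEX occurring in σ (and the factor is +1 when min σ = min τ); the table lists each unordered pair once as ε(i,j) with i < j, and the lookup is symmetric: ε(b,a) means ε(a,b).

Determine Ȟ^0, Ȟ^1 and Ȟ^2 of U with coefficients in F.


intersection data:
  W12={d} W13={f} W23={a}
C dims 3,3; δ0: rk 3, SNF 1^2·2
Ȟ^0 = (3 − 3) − 0 = 0, so Ȟ^0 ≅ 0
Ȟ^1 = (3 − 0) − 3 = 0 plus torsion [2], so Ȟ^1 ≅ Z/2
Ȟ^2 = (0 − 0) − 0 = 0, so Ȟ^2 ≅ 0

Ȟ^0(U;F) ≅ 0; Ȟ^1(U;F) ≅ Z/2; Ȟ^2(U;F) ≅ 0


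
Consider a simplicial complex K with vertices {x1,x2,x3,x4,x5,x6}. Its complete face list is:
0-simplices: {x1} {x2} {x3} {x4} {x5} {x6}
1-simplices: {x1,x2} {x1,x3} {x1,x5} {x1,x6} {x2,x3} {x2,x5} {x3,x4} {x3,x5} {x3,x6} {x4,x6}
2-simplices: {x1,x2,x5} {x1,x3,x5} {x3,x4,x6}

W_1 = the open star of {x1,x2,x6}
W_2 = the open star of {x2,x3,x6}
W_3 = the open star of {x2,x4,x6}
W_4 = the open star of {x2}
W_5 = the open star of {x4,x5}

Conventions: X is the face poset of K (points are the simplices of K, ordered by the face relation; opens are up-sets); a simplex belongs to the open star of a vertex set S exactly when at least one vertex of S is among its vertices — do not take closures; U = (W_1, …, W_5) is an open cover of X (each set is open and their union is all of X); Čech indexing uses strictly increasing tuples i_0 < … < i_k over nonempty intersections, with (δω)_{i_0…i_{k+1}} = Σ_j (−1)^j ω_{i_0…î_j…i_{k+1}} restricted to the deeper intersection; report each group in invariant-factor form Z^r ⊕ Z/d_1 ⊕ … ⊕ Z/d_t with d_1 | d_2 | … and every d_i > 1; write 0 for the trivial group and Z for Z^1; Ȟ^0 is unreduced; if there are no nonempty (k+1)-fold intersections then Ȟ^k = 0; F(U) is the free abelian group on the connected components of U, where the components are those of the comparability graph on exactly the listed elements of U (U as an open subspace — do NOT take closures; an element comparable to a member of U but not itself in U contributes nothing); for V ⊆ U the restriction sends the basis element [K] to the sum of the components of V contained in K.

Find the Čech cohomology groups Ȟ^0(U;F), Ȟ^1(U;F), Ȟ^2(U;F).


Ȟ^0 ≅ Z, Ȟ^1 ≅ Z^2 and Ȟ^2 ≅ 0

nonempty intersections:
  W1={{x1},{x2},{x6},{x1,x2},{x1,x3},{x1,x5},{x1,x6},{x2,x3},{x2,x5},{x3,x6},{x4,x6},{x1,x2,x5},{x1,x3,x5},{x3,x4,x6}} W2={{x2},{x3},{x6},{x1,x2},{x1,x3},{x1,x6},{x2,x3},{x2,x5},{x3,x4},{x3,x5},{x3,x6},{x4,x6},{x1,x2,x5},{x1,x3,x5},{x3,x4,x6}} W3={{x2},{x4},{x6},{x1,x2},{x1,x6},{x2,x3},{x2,x5},{x3,x4},{x3,x6},{x4,x6},{x1,x2,x5},{x3,x4,x6}} W4={{x2},{x1,x2},{x2,x3},{x2,x5},{x1,x2,x5}} W5={{x4},{x5},{x1,x5},{x2,x5},{x3,x4},{x3,x5},{x4,x6},{x1,x2,x5},{x1,x3,x5},{x3,x4,x6}}
  W12={{x2},{x6},{x1,x2},{x1,x3},{x1,x6},{x2,x3},{x2,x5},{x3,x6},{x4,x6},{x1,x2,x5},{x1,x3,x5},{x3,x4,x6}} W13={{x2},{x6},{x1,x2},{x1,x6},{x2,x3},{x2,x5},{x3,x6},{x4,x6},{x1,x2,x5},{x3,x4,x6}} W14={{x2},{x1,x2},{x2,x3},{x2,x5},{x1,x2,x5}} W15={{x1,x5},{x2,x5},{x4,x6},{x1,x2,x5},{x1,x3,x5},{x3,x4,x6}} W23={{x2},{x6},{x1,x2},{x1,x6},{x2,x3},{x2,x5},{x3,x4},{x3,x6},{x4,x6},{x1,x2,x5},{x3,x4,x6}} W24={{x2},{x1,x2},{x2,x3},{x2,x5},{x1,x2,x5}} W25={{x2,x5},{x3,x4},{x3,x5},{x4,x6},{x1,x2,x5},{x1,x3,x5},{x3,x4,x6}} W34={{x2},{x1,x2},{x2,x3},{x2,x5},{x1,x2,x5}} W35={{x4},{x2,x5},{x3,x4},{x4,x6},{x1,x2,x5},{x3,x4,x6}} W45={{x2,x5},{x1,x2,x5}}
  W123={{x2},{x6},{x1,x2},{x1,x6},{x2,x3},{x2,x5},{x3,x6},{x4,x6},{x1,x2,x5},{x3,x4,x6}} W124={{x2},{x1,x2},{x2,x3},{x2,x5},{x1,x2,x5}} W125={{x2,x5},{x4,x6},{x1,x2,x5},{x1,x3,x5},{x3,x4,x6}} W134={{x2},{x1,x2},{x2,x3},{x2,x5},{x1,x2,x5}} W135={{x2,x5},{x4,x6},{x1,x2,x5},{x3,x4,x6}} W145={{x2,x5},{x1,x2,x5}} W234={{x2},{x1,x2},{x2,x3},{x2,x5},{x1,x2,x5}} W235={{x2,x5},{x3,x4},{x4,x6},{x1,x2,x5},{x3,x4,x6}} W245={{x2,x5},{x1,x2,x5}} W345={{x2,x5},{x1,x2,x5}}
  W1234={{x2},{x1,x2},{x2,x3},{x2,x5},{x1,x2,x5}} W1235={{x2,x5},{x4,x6},{x1,x2,x5},{x3,x4,x6}} W1245={{x2,x5},{x1,x2,x5}} W1345={{x2,x5},{x1,x2,x5}} W2345={{x2,x5},{x1,x2,x5}}
  W12345={{x2,x5},{x1,x2,x5}}
components per intersection:
  W1: {{x1},{x2},{x6},{x1,x2},{x1,x3},{x1,x5},{x1,x6},{x2,x3},{x2,x5},{x3,x6},{x4,x6},{x1,x2,x5},{x1,x3,x5},{x3,x4,x6}}
  W2: {{x2},{x3},{x6},{x1,x2},{x1,x3},{x1,x6},{x2,x3},{x2,x5},{x3,x4},{x3,x5},{x3,x6},{x4,x6},{x1,x2,x5},{x1,x3,x5},{x3,x4,x6}}
  W3: {{x2},{x1,x2},{x2,x3},{x2,x5},{x1,x2,x5}} {{x4},{x6},{x1,x6},{x3,x4},{x3,x6},{x4,x6},{x3,x4,x6}}
  W4: {{x2},{x1,x2},{x2,x3},{x2,x5},{x1,x2,x5}}
  W5: {{x4},{x3,x4},{x4,x6},{x3,x4,x6}} {{x5},{x1,x5},{x2,x5},{x3,x5},{x1,x2,x5},{x1,x3,x5}}
  W12: {{x2},{x1,x2},{x2,x3},{x2,x5},{x1,x2,x5}} {{x6},{x1,x6},{x3,x6},{x4,x6},{x3,x4,x6}} {{x1,x3},{x1,x3,x5}}
  W13: {{x2},{x1,x2},{x2,x3},{x2,x5},{x1,x2,x5}} {{x6},{x1,x6},{x3,x6},{x4,x6},{x3,x4,x6}}
  W14: {{x2},{x1,x2},{x2,x3},{x2,x5},{x1,x2,x5}}
  W15: {{x1,x5},{x2,x5},{x1,x2,x5},{x1,x3,x5}} {{x4,x6},{x3,x4,x6}}
  W23: {{x2},{x1,x2},{x2,x3},{x2,x5},{x1,x2,x5}} {{x6},{x1,x6},{x3,x4},{x3,x6},{x4,x6},{x3,x4,x6}}
  W24: {{x2},{x1,x2},{x2,x3},{x2,x5},{x1,x2,x5}}
  W25: {{x2,x5},{x1,x2,x5}} {{x3,x4},{x4,x6},{x3,x4,x6}} {{x3,x5},{x1,x3,x5}}
  W34: {{x2},{x1,x2},{x2,x3},{x2,x5},{x1,x2,x5}}
  W35: {{x4},{x3,x4},{x4,x6},{x3,x4,x6}} {{x2,x5},{x1,x2,x5}}
  W45: {{x2,x5},{x1,x2,x5}}
  W123: {{x2},{x1,x2},{x2,x3},{x2,x5},{x1,x2,x5}} {{x6},{x1,x6},{x3,x6},{x4,x6},{x3,x4,x6}}
  W124: {{x2},{x1,x2},{x2,x3},{x2,x5},{x1,x2,x5}}
  W125: {{x2,x5},{x1,x2,x5}} {{x4,x6},{x3,x4,x6}} {{x1,x3,x5}}
  W134: {{x2},{x1,x2},{x2,x3},{x2,x5},{x1,x2,x5}}
  W135: {{x2,x5},{x1,x2,x5}} {{x4,x6},{x3,x4,x6}}
  W145: {{x2,x5},{x1,x2,x5}}
  W234: {{x2},{x1,x2},{x2,x3},{x2,x5},{x1,x2,x5}}
  W235: {{x2,x5},{x1,x2,x5}} {{x3,x4},{x4,x6},{x3,x4,x6}}
  W245: {{x2,x5},{x1,x2,x5}}
  W345: {{x2,x5},{x1,x2,x5}}
  W1234: {{x2},{x1,x2},{x2,x3},{x2,x5},{x1,x2,x5}}
  W1235: {{x2,x5},{x1,x2,x5}} {{x4,x6},{x3,x4,x6}}
  W1245: {{x2,x5},{x1,x2,x5}}
  W1345: {{x2,x5},{x1,x2,x5}}
  W2345: {{x2,x5},{x1,x2,x5}}
  W12345: {{x2,x5},{x1,x2,x5}}
C dims 7,18,15,6; δ0: rk 6, SNF 1^6; δ1: rk 10, SNF 1^10; δ2: rk 5, SNF 1^5
Ȟ^0: (7−6)−0=1 ⇒ Z
Ȟ^1: (18−10)−6=2 ⇒ Z^2
Ȟ^2: (15−5)−10=0 ⇒ 0


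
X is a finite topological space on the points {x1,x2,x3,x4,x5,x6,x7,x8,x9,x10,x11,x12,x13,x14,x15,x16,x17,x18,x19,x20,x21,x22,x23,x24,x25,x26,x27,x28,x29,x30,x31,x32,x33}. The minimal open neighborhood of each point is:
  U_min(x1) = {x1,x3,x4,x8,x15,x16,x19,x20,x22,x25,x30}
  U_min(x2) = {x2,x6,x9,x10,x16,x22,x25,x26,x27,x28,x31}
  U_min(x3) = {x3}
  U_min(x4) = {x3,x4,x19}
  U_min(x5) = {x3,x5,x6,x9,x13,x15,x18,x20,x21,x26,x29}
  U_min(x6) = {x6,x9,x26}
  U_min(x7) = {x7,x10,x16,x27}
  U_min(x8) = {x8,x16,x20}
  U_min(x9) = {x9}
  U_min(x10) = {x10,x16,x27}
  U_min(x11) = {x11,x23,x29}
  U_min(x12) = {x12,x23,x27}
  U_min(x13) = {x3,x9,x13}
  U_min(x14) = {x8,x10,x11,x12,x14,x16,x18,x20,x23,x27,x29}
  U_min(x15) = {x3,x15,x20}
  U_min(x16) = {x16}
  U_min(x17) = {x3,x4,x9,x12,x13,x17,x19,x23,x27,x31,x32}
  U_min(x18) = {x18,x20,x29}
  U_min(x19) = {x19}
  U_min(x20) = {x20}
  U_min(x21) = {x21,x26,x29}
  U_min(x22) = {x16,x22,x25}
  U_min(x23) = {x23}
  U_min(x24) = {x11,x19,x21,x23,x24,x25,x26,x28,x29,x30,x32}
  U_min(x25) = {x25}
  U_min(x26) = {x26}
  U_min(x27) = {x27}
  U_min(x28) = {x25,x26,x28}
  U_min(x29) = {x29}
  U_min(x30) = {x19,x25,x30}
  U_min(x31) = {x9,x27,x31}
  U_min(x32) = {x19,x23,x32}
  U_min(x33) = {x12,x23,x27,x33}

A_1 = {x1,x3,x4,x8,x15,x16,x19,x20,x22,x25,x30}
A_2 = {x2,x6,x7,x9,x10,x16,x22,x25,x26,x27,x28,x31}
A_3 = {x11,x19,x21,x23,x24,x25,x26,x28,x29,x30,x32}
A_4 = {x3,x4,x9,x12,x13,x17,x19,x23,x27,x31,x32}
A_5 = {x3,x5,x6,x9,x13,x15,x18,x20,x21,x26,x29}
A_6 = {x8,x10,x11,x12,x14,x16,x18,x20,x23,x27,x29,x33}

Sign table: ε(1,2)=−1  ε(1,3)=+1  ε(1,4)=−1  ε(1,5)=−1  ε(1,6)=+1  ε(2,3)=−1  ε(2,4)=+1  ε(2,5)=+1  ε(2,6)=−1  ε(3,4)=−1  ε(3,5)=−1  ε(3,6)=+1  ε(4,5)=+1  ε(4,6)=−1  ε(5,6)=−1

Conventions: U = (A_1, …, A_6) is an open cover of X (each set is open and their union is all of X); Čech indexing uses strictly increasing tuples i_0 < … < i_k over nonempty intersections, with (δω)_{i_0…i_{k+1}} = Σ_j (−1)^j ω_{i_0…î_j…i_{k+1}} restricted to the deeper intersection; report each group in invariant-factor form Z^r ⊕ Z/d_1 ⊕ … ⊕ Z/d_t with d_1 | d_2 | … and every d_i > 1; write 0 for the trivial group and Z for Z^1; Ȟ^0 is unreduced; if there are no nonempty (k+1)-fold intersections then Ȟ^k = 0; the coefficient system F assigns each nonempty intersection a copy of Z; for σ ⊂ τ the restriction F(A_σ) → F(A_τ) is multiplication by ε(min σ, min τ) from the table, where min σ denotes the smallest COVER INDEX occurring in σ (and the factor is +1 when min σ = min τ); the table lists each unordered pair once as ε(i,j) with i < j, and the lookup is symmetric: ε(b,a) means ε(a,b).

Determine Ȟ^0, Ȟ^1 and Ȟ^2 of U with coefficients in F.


nonempty intersections:
  A12={x16,x22,x25} A13={x19,x25,x30} A14={x3,x4,x19} A15={x3,x15,x20} A16={x8,x16,x20} A23={x25,x26,x28} A24={x9,x27,x31} A25={x6,x9,x26} A26={x10,x16,x27} A34={x19,x23,x32} A35={x21,x26,x29} A36={x11,x23,x29} A45={x3,x9,x13} A46={x12,x23,x27} A56={x18,x20,x29}
  A123={x25} A126={x16} A134={x19} A145={x3} A156={x20} A235={x26} A245={x9} A246={x27} A346={x23} A356={x29}
C dims 6,15,10; δ0: rk 5, SNF 1^5; δ1: rk 10, SNF 1^9·2
Ȟ^0: (6−5)−0=1 ⇒ Z
Ȟ^1: (15−10)−5=0 ⇒ 0
Ȟ^2: (10−0)−10=0 plus torsion [2] ⇒ Z/2

Ȟ^0(U;F) ≅ Z,  Ȟ^1(U;F) ≅ 0,  Ȟ^2(U;F) ≅ Z/2


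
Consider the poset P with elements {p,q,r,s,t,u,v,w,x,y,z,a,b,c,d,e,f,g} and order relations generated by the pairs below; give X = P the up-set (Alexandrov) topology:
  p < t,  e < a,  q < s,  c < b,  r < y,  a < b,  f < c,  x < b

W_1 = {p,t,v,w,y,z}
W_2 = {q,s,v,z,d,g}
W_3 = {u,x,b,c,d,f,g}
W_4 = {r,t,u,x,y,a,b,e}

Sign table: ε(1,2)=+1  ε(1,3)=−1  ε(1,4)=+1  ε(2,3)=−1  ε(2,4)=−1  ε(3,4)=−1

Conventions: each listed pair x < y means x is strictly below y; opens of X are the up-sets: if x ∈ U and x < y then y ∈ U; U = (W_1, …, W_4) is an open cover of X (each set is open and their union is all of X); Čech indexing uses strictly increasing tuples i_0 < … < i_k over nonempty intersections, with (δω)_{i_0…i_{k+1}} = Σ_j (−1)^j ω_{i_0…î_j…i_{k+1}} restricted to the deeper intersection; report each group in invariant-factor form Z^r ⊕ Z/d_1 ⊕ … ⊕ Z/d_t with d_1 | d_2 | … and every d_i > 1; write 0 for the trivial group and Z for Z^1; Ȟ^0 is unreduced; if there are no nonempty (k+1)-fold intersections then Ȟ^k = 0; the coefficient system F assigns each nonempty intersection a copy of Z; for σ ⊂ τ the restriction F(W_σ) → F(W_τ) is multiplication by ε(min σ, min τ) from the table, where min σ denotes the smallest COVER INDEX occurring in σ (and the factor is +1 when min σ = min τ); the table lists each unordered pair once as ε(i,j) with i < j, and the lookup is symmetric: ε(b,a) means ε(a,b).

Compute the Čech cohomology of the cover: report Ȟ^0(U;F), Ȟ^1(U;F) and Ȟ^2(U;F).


nerve of the cover:
  W12={v,z} W14={t,y} W23={d,g} W34={u,x,b}
C dims 4,4; δ0: rk 3, SNF 1^3
Ȟ^0 = (4 − 3) − 0 = 1, so Ȟ^0 ≅ Z
Ȟ^1 = (4 − 0) − 3 = 1, so Ȟ^1 ≅ Z
Ȟ^2 = (0 − 0) − 0 = 0, so Ȟ^2 ≅ 0

Ȟ^0(U;F) ≅ Z, Ȟ^1(U;F) ≅ Z, Ȟ^2(U;F) ≅ 0


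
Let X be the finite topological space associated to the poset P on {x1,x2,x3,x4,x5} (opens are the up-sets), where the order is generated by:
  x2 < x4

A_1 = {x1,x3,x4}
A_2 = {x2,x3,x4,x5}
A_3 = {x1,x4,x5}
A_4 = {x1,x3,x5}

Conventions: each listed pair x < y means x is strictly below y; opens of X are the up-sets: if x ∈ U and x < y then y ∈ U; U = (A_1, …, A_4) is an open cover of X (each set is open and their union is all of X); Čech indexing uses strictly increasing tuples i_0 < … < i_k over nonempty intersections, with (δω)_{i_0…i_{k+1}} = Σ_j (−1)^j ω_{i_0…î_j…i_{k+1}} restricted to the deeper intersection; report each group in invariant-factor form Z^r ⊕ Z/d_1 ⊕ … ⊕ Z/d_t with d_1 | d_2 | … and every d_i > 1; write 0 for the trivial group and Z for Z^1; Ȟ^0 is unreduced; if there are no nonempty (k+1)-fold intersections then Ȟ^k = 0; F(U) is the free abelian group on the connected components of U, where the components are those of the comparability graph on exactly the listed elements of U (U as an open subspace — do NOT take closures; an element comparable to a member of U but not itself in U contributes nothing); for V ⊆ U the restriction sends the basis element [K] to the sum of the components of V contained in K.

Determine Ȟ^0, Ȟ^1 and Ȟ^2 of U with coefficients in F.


Ȟ^0(U;F) ≅ Z^4, Ȟ^1(U;F) ≅ 0 and Ȟ^2(U;F) ≅ 0

nonempty overlaps:
  A12={x3,x4} A13={x1,x4} A14={x1,x3} A23={x4,x5} A24={x3,x5} A34={x1,x5}
  A123={x4} A124={x3} A134={x1} A234={x5}
components per intersection:
  A1: {x1} {x3} {x4}
  A2: {x2,x4} {x3} {x5}
  A3: {x1} {x4} {x5}
  A4: {x1} {x3} {x5}
  A12: {x3} {x4}
  A13: {x1} {x4}
  A14: {x1} {x3}
  A23: {x4} {x5}
  A24: {x3} {x5}
  A34: {x1} {x5}
  A123: {x4}
  A124: {x3}
  A134: {x1}
  A234: {x5}
C dims 12,12,4; δ0: rk 8, SNF 1^8; δ1: rk 4, SNF 1^4
degree 0: 12−8−0 = 4 → Ȟ^0 ≅ Z^4
degree 1: 12−4−8 = 0 → Ȟ^1 ≅ 0
degree 2: 4−0−4 = 0 → Ȟ^2 ≅ 0
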